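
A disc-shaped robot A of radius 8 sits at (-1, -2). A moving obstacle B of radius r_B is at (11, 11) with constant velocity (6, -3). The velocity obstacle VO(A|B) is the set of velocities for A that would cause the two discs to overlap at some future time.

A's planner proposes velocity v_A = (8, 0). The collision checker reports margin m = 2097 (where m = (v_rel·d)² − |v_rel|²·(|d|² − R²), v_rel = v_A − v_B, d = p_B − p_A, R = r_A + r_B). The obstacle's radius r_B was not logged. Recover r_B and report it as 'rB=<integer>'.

m = 2097
d = (12, 13);  v_rel = (2, 3),  |v_rel|² = 13
v_rel×d = (2)·(13) − (3)·(12) = -10
since m = R²·13 − (-10)²:  R² = (100 + 2097) / 13 = 169
R = √169 = 13  ⇒  r_B = 13 − 8 = 5

rB=5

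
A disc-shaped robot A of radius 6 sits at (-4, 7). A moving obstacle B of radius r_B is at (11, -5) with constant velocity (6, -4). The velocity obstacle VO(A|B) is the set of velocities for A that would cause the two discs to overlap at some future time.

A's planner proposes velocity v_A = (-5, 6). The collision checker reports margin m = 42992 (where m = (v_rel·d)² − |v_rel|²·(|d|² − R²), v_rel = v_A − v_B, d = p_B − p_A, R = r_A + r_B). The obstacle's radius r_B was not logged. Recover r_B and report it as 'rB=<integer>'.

m = 42992
d = (15, -12);  v_rel = (-11, 10),  |v_rel|² = 221
v_rel×d = (-11)·(-12) − (10)·(15) = -18
since m = R²·221 − (-18)²:  R² = (324 + 42992) / 221 = 196
R = √196 = 14  ⇒  r_B = 14 − 6 = 8

rB=8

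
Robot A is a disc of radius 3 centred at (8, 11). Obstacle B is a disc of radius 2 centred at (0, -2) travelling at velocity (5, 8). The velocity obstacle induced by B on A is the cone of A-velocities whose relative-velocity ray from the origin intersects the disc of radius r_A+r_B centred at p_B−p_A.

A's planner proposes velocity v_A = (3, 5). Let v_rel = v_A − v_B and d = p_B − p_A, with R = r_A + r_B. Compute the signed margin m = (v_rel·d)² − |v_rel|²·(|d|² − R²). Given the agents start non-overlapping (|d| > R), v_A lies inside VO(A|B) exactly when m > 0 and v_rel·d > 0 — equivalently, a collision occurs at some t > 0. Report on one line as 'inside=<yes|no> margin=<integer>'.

d = (-8, -13),  |d|² = 233;  R = 3+2 = 5,  c = 233−5² = 208
v_rel = (-2, -3),  |v_rel|² = 13;  v_rel·d = (-2)·(-8) + (-3)·(-13) = 55
13·t² − 110·t + 208 = 0  ⇒  m = 55² − 13·208 = 321
m = 321 > 0,  v_rel·d = 55 > 0  ⇒  inside

inside=yes margin=321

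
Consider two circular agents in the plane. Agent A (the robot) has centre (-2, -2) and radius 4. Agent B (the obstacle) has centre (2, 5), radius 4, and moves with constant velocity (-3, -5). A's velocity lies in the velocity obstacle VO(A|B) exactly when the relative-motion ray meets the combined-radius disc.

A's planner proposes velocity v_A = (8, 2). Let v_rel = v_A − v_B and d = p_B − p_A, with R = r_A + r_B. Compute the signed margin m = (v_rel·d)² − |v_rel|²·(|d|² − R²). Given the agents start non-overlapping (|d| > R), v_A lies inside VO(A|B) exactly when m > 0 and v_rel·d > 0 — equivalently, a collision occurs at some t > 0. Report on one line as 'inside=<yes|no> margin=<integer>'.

d = (4, 7),  |d|² = 65;  R = 4+4 = 8,  c = 65−8² = 1
v_rel = (11, 7),  |v_rel|² = 170;  v_rel·d = (11)·(4) + (7)·(7) = 93
170·t² − 186·t + 1 = 0  ⇒  m = 93² − 170·1 = 8479
m = 8479 > 0,  v_rel·d = 93 > 0  ⇒  inside

inside=yes margin=8479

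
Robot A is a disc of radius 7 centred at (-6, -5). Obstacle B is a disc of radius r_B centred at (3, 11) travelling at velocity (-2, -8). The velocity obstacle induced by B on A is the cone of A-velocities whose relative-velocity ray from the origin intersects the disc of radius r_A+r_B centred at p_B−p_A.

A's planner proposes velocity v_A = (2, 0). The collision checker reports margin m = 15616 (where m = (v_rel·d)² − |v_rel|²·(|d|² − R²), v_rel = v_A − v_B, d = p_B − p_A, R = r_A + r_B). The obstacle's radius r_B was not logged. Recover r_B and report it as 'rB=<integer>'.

m = 15616
d = (9, 16);  v_rel = (4, 8),  |v_rel|² = 80
v_rel×d = (4)·(16) − (8)·(9) = -8
since m = R²·80 − (-8)²:  R² = (64 + 15616) / 80 = 196
R = √196 = 14  ⇒  r_B = 14 − 7 = 7

rB=7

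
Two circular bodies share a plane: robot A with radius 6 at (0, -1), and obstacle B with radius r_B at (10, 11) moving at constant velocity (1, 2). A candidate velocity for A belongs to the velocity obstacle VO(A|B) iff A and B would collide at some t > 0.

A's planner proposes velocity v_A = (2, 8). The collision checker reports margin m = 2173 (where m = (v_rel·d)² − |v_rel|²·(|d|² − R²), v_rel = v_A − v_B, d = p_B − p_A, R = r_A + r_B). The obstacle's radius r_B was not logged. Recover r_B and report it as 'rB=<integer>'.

m = 2173
d = (10, 12);  v_rel = (1, 6),  |v_rel|² = 37
v_rel×d = (1)·(12) − (6)·(10) = -48
since m = R²·37 − (-48)²:  R² = (2304 + 2173) / 37 = 121
R = √121 = 11  ⇒  r_B = 11 − 6 = 5

rB=5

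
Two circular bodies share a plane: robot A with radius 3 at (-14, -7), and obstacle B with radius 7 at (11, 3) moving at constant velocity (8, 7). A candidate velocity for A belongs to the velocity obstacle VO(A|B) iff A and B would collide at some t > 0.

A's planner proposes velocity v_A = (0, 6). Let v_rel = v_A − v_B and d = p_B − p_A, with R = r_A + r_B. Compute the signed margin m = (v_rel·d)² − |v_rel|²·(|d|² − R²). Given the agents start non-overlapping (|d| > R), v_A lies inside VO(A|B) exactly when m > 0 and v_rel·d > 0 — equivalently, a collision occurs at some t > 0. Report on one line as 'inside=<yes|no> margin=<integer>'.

d = (25, 10),  |d|² = 725;  R = 3+7 = 10,  c = 725−10² = 625
v_rel = (-8, -1),  |v_rel|² = 65;  v_rel·d = (-8)·(25) + (-1)·(10) = -210
65·t² + 420·t + 625 = 0  ⇒  m = (-210)² − 65·625 = 3475
m = 3475 > 0,  v_rel·d = -210 < 0  ⇒  outside

inside=no margin=3475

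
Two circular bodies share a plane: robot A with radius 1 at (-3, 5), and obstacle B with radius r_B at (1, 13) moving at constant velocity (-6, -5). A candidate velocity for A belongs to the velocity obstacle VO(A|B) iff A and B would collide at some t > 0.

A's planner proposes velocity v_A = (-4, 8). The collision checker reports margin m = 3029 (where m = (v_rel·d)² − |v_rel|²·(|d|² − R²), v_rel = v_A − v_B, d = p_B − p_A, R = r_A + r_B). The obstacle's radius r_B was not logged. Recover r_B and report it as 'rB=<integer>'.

m = 3029
d = (4, 8);  v_rel = (2, 13),  |v_rel|² = 173
v_rel×d = (2)·(8) − (13)·(4) = -36
since m = R²·173 − (-36)²:  R² = (1296 + 3029) / 173 = 25
R = √25 = 5  ⇒  r_B = 5 − 1 = 4

rB=4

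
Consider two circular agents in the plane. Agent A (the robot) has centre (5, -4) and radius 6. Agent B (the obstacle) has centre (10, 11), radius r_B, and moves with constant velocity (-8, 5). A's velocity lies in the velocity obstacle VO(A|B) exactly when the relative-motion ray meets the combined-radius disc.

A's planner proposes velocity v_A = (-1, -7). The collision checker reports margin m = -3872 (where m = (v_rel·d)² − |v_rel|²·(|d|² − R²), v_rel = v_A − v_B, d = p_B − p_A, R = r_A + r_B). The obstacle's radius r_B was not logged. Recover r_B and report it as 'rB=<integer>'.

m = -3872
d = (5, 15);  v_rel = (7, -12),  |v_rel|² = 193
v_rel×d = (7)·(15) − (-12)·(5) = 165
since m = R²·193 − 165²:  R² = (27225 + -3872) / 193 = 121
R = √121 = 11  ⇒  r_B = 11 − 6 = 5

rB=5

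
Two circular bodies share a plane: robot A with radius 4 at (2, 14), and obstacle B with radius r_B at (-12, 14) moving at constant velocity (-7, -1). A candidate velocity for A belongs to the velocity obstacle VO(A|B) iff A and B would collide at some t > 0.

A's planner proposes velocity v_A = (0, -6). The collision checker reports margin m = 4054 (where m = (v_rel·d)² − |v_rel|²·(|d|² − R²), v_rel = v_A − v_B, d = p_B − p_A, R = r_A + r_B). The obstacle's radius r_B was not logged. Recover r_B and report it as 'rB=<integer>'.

m = 4054
d = (-14, 0);  v_rel = (7, -5),  |v_rel|² = 74
v_rel×d = (7)·(0) − (-5)·(-14) = -70
since m = R²·74 − (-70)²:  R² = (4900 + 4054) / 74 = 121
R = √121 = 11  ⇒  r_B = 11 − 4 = 7

rB=7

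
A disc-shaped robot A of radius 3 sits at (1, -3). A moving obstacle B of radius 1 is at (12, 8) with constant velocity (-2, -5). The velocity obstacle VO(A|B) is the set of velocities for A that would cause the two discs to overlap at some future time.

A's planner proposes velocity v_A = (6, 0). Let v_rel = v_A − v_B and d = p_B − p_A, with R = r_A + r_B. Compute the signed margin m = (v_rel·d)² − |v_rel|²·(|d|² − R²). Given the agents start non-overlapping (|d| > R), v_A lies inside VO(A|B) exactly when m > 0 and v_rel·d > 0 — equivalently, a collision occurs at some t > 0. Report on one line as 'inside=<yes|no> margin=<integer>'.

d = (11, 11),  |d|² = 242;  R = 3+1 = 4,  c = 242−4² = 226
v_rel = (8, 5),  |v_rel|² = 89;  v_rel·d = (8)·(11) + (5)·(11) = 143
89·t² − 286·t + 226 = 0  ⇒  m = 143² − 89·226 = 335
m = 335 > 0,  v_rel·d = 143 > 0  ⇒  inside

inside=yes margin=335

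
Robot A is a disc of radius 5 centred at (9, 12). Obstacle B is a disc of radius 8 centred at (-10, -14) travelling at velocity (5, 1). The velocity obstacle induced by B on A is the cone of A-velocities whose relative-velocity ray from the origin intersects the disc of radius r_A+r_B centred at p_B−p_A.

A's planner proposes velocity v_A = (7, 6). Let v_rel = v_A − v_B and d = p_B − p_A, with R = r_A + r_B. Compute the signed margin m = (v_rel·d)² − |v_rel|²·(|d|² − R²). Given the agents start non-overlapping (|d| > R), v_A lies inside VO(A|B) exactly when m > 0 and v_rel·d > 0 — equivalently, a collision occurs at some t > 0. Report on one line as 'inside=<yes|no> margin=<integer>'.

d = (-19, -26),  |d|² = 1037;  R = 5+8 = 13,  c = 1037−13² = 868
v_rel = (2, 5),  |v_rel|² = 29;  v_rel·d = (2)·(-19) + (5)·(-26) = -168
29·t² + 336·t + 868 = 0  ⇒  m = (-168)² − 29·868 = 3052
m = 3052 > 0,  v_rel·d = -168 < 0  ⇒  outside

inside=no margin=3052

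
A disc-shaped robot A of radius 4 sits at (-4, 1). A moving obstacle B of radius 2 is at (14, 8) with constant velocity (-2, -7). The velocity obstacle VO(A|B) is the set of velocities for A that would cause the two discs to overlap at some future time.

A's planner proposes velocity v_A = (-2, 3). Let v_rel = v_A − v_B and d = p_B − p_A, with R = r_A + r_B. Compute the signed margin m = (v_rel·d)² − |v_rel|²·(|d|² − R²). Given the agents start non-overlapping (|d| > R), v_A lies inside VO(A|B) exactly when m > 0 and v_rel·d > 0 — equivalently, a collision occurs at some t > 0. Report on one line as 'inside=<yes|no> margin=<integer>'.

d = (18, 7),  |d|² = 373;  R = 4+2 = 6,  c = 373−6² = 337
v_rel = (0, 10),  |v_rel|² = 100;  v_rel·d = (0)·(18) + (10)·(7) = 70
100·t² − 140·t + 337 = 0  ⇒  m = 70² − 100·337 = -28800
m = -28800 < 0,  v_rel·d = 70 > 0  ⇒  outside

inside=no margin=-28800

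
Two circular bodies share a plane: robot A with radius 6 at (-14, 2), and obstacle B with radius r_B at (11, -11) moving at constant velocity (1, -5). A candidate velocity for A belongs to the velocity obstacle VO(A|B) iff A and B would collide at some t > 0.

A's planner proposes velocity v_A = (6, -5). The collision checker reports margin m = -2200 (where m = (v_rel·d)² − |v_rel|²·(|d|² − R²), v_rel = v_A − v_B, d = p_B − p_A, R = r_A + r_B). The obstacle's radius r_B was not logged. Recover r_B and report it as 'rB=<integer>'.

m = -2200
d = (25, -13);  v_rel = (5, 0),  |v_rel|² = 25
v_rel×d = (5)·(-13) − (0)·(25) = -65
since m = R²·25 − (-65)²:  R² = (4225 + -2200) / 25 = 81
R = √81 = 9  ⇒  r_B = 9 − 6 = 3

rB=3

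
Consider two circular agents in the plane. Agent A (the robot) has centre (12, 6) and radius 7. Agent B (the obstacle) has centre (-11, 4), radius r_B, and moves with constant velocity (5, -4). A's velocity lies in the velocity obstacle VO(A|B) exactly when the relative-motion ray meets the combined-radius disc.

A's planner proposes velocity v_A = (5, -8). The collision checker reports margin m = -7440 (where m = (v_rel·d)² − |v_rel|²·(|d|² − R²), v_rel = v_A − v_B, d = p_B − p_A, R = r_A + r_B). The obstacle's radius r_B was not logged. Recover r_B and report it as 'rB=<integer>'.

m = -7440
d = (-23, -2);  v_rel = (0, -4),  |v_rel|² = 16
v_rel×d = (0)·(-2) − (-4)·(-23) = -92
since m = R²·16 − (-92)²:  R² = (8464 + -7440) / 16 = 64
R = √64 = 8  ⇒  r_B = 8 − 7 = 1

rB=1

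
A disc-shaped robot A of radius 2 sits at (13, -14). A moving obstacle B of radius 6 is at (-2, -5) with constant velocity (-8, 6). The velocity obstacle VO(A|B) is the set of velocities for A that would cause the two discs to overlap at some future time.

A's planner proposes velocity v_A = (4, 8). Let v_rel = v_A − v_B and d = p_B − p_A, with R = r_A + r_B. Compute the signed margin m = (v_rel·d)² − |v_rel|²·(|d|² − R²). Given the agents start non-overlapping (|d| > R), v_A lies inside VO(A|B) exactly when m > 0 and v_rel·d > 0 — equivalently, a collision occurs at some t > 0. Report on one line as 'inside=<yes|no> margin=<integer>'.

d = (-15, 9),  |d|² = 306;  R = 2+6 = 8,  c = 306−8² = 242
v_rel = (12, 2),  |v_rel|² = 148;  v_rel·d = (12)·(-15) + (2)·(9) = -162
148·t² + 324·t + 242 = 0  ⇒  m = (-162)² − 148·242 = -9572
m = -9572 < 0,  v_rel·d = -162 < 0  ⇒  outside

inside=no margin=-9572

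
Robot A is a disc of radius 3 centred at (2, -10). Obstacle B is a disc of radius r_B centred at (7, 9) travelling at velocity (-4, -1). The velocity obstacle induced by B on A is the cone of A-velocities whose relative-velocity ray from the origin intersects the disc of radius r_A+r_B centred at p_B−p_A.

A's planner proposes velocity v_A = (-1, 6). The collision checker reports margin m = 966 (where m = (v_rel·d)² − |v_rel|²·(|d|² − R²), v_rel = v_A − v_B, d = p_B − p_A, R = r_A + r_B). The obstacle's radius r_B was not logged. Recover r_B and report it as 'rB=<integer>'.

m = 966
d = (5, 19);  v_rel = (3, 7),  |v_rel|² = 58
v_rel×d = (3)·(19) − (7)·(5) = 22
since m = R²·58 − 22²:  R² = (484 + 966) / 58 = 25
R = √25 = 5  ⇒  r_B = 5 − 3 = 2

rB=2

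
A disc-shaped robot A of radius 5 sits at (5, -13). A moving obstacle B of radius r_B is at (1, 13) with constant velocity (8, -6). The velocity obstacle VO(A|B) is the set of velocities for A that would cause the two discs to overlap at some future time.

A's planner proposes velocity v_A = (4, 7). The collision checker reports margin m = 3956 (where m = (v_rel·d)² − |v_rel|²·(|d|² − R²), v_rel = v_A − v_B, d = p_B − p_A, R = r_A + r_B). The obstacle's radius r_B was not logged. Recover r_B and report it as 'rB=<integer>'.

m = 3956
d = (-4, 26);  v_rel = (-4, 13),  |v_rel|² = 185
v_rel×d = (-4)·(26) − (13)·(-4) = -52
since m = R²·185 − (-52)²:  R² = (2704 + 3956) / 185 = 36
R = √36 = 6  ⇒  r_B = 6 − 5 = 1

rB=1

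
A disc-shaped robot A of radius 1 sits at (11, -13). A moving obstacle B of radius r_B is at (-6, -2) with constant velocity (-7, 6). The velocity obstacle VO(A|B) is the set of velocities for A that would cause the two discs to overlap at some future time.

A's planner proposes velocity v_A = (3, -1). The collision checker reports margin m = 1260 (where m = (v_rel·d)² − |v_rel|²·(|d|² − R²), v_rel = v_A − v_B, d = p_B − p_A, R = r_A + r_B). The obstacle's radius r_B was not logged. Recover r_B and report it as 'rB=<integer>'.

m = 1260
d = (-17, 11);  v_rel = (10, -7),  |v_rel|² = 149
v_rel×d = (10)·(11) − (-7)·(-17) = -9
since m = R²·149 − (-9)²:  R² = (81 + 1260) / 149 = 9
R = √9 = 3  ⇒  r_B = 3 − 1 = 2

rB=2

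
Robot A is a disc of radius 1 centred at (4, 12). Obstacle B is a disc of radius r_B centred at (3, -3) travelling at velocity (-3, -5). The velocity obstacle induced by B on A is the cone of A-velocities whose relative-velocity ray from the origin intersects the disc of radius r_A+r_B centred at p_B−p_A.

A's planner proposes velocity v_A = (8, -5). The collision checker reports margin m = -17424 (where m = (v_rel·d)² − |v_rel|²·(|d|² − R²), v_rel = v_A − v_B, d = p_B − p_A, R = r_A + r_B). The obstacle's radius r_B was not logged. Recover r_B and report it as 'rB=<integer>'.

m = -17424
d = (-1, -15);  v_rel = (11, 0),  |v_rel|² = 121
v_rel×d = (11)·(-15) − (0)·(-1) = -165
since m = R²·121 − (-165)²:  R² = (27225 + -17424) / 121 = 81
R = √81 = 9  ⇒  r_B = 9 − 1 = 8

rB=8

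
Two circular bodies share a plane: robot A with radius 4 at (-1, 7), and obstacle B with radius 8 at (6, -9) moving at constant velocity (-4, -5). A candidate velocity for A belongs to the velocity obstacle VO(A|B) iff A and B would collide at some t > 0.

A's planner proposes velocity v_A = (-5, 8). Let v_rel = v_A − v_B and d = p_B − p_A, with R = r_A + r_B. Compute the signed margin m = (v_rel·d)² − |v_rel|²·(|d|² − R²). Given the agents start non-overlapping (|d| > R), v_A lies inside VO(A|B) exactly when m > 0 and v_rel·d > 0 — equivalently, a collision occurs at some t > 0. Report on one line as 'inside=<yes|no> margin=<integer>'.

d = (7, -16),  |d|² = 305;  R = 4+8 = 12,  c = 305−12² = 161
v_rel = (-1, 13),  |v_rel|² = 170;  v_rel·d = (-1)·(7) + (13)·(-16) = -215
170·t² + 430·t + 161 = 0  ⇒  m = (-215)² − 170·161 = 18855
m = 18855 > 0,  v_rel·d = -215 < 0  ⇒  outside

inside=no margin=18855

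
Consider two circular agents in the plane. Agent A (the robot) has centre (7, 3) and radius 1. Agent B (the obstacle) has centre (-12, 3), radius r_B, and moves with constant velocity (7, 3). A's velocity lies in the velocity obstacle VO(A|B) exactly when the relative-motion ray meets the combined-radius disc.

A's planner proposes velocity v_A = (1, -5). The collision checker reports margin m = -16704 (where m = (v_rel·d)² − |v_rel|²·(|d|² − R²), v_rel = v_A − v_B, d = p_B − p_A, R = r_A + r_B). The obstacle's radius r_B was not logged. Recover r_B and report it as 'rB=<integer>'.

m = -16704
d = (-19, 0);  v_rel = (-6, -8),  |v_rel|² = 100
v_rel×d = (-6)·(0) − (-8)·(-19) = -152
since m = R²·100 − (-152)²:  R² = (23104 + -16704) / 100 = 64
R = √64 = 8  ⇒  r_B = 8 − 1 = 7

rB=7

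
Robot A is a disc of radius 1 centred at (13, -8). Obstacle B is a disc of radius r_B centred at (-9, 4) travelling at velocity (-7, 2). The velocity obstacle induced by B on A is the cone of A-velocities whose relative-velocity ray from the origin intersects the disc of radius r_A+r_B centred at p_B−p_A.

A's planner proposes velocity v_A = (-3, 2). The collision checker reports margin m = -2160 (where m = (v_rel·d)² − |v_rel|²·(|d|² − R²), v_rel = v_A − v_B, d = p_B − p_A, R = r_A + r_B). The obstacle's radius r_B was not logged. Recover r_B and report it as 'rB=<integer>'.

m = -2160
d = (-22, 12);  v_rel = (4, 0),  |v_rel|² = 16
v_rel×d = (4)·(12) − (0)·(-22) = 48
since m = R²·16 − 48²:  R² = (2304 + -2160) / 16 = 9
R = √9 = 3  ⇒  r_B = 3 − 1 = 2

rB=2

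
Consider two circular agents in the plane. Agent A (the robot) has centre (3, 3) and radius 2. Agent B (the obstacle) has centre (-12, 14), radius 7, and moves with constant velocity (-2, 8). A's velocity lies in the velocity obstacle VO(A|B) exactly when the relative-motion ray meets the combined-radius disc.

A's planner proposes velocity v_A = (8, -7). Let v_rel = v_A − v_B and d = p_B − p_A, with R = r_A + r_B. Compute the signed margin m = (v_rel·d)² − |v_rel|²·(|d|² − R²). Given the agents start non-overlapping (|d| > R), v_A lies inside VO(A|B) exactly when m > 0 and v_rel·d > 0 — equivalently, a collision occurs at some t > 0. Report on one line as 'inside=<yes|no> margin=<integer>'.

d = (-15, 11),  |d|² = 346;  R = 2+7 = 9,  c = 346−9² = 265
v_rel = (10, -15),  |v_rel|² = 325;  v_rel·d = (10)·(-15) + (-15)·(11) = -315
325·t² + 630·t + 265 = 0  ⇒  m = (-315)² − 325·265 = 13100
m = 13100 > 0,  v_rel·d = -315 < 0  ⇒  outside

inside=no margin=13100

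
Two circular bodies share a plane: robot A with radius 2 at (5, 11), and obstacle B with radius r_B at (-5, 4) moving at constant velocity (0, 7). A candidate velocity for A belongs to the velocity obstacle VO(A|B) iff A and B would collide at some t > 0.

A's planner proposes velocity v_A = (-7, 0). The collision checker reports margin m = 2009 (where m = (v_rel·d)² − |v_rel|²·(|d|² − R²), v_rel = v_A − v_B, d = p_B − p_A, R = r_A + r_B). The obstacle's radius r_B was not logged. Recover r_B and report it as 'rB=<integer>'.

m = 2009
d = (-10, -7);  v_rel = (-7, -7),  |v_rel|² = 98
v_rel×d = (-7)·(-7) − (-7)·(-10) = -21
since m = R²·98 − (-21)²:  R² = (441 + 2009) / 98 = 25
R = √25 = 5  ⇒  r_B = 5 − 2 = 3

rB=3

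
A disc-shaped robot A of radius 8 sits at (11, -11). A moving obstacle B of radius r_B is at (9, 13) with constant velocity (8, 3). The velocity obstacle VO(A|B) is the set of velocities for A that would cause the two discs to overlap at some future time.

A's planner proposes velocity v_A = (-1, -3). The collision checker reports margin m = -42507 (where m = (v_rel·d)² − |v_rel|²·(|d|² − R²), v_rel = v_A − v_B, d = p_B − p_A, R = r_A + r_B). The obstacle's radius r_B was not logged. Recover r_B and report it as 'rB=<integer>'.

m = -42507
d = (-2, 24);  v_rel = (-9, -6),  |v_rel|² = 117
v_rel×d = (-9)·(24) − (-6)·(-2) = -228
since m = R²·117 − (-228)²:  R² = (51984 + -42507) / 117 = 81
R = √81 = 9  ⇒  r_B = 9 − 8 = 1

rB=1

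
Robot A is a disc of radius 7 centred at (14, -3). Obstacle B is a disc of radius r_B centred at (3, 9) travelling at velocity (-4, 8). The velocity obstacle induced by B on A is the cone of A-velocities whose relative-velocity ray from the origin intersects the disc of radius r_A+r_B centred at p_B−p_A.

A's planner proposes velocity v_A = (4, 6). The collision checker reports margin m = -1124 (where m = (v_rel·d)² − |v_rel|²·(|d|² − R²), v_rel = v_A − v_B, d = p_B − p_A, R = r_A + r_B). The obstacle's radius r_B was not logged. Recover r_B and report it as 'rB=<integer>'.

m = -1124
d = (-11, 12);  v_rel = (8, -2),  |v_rel|² = 68
v_rel×d = (8)·(12) − (-2)·(-11) = 74
since m = R²·68 − 74²:  R² = (5476 + -1124) / 68 = 64
R = √64 = 8  ⇒  r_B = 8 − 7 = 1

rB=1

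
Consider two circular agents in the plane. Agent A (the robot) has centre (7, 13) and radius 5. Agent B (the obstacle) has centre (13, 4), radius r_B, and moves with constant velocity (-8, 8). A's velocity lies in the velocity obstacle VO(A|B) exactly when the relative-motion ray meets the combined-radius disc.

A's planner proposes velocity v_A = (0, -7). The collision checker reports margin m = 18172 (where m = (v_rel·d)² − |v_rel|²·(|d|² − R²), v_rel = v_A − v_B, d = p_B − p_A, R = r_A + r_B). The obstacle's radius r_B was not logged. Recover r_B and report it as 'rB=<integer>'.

m = 18172
d = (6, -9);  v_rel = (8, -15),  |v_rel|² = 289
v_rel×d = (8)·(-9) − (-15)·(6) = 18
since m = R²·289 − 18²:  R² = (324 + 18172) / 289 = 64
R = √64 = 8  ⇒  r_B = 8 − 5 = 3

rB=3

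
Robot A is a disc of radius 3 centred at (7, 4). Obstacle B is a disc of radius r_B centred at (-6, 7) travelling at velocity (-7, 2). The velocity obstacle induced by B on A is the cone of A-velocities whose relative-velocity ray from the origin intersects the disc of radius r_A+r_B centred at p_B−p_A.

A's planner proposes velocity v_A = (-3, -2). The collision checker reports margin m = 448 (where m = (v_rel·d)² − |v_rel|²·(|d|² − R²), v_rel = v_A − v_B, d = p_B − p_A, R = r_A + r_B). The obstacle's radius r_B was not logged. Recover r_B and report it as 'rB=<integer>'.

m = 448
d = (-13, 3);  v_rel = (4, -4),  |v_rel|² = 32
v_rel×d = (4)·(3) − (-4)·(-13) = -40
since m = R²·32 − (-40)²:  R² = (1600 + 448) / 32 = 64
R = √64 = 8  ⇒  r_B = 8 − 3 = 5

rB=5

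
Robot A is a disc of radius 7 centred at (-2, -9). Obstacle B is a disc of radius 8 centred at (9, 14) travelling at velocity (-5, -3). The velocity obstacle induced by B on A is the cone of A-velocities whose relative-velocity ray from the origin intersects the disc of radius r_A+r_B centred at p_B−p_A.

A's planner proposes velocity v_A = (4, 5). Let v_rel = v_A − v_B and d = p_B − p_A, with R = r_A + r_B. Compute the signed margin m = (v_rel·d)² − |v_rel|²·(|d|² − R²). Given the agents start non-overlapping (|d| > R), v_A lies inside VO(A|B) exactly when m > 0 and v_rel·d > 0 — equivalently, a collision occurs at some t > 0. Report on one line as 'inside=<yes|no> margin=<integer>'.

d = (11, 23),  |d|² = 650;  R = 7+8 = 15,  c = 650−15² = 425
v_rel = (9, 8),  |v_rel|² = 145;  v_rel·d = (9)·(11) + (8)·(23) = 283
145·t² − 566·t + 425 = 0  ⇒  m = 283² − 145·425 = 18464
m = 18464 > 0,  v_rel·d = 283 > 0  ⇒  inside

inside=yes margin=18464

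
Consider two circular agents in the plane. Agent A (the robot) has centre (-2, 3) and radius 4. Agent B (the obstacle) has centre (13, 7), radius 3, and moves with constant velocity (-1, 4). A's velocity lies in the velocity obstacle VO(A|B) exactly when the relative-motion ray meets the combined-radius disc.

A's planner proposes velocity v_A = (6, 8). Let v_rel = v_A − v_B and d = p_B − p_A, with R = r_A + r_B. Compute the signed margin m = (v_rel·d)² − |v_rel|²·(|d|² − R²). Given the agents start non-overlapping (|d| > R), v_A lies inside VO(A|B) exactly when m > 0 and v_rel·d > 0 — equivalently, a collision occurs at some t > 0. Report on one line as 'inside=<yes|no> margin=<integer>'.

d = (15, 4),  |d|² = 241;  R = 4+3 = 7,  c = 241−7² = 192
v_rel = (7, 4),  |v_rel|² = 65;  v_rel·d = (7)·(15) + (4)·(4) = 121
65·t² − 242·t + 192 = 0  ⇒  m = 121² − 65·192 = 2161
m = 2161 > 0,  v_rel·d = 121 > 0  ⇒  inside

inside=yes margin=2161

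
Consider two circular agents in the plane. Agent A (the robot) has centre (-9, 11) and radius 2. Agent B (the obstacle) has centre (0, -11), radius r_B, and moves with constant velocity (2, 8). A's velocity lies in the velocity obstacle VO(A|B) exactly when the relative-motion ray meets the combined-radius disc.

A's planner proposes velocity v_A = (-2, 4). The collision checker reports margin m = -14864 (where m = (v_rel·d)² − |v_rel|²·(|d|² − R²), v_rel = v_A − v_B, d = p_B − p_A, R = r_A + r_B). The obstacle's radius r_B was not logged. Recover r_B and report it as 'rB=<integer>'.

m = -14864
d = (9, -22);  v_rel = (-4, -4),  |v_rel|² = 32
v_rel×d = (-4)·(-22) − (-4)·(9) = 124
since m = R²·32 − 124²:  R² = (15376 + -14864) / 32 = 16
R = √16 = 4  ⇒  r_B = 4 − 2 = 2

rB=2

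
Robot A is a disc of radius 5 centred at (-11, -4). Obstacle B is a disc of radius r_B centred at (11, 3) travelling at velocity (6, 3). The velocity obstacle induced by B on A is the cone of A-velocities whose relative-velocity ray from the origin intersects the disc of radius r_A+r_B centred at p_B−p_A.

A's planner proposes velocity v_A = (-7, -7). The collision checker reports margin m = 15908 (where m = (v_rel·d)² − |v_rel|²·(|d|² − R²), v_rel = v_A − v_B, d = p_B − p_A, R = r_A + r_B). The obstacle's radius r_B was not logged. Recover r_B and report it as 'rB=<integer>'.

m = 15908
d = (22, 7);  v_rel = (-13, -10),  |v_rel|² = 269
v_rel×d = (-13)·(7) − (-10)·(22) = 129
since m = R²·269 − 129²:  R² = (16641 + 15908) / 269 = 121
R = √121 = 11  ⇒  r_B = 11 − 5 = 6

rB=6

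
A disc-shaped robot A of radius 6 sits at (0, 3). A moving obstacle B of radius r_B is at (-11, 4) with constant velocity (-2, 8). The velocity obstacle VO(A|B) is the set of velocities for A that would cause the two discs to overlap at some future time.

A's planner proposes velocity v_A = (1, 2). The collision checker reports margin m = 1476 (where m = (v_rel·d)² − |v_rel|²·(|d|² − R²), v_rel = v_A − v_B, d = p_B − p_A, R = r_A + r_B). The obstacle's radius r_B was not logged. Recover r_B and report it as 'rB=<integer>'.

m = 1476
d = (-11, 1);  v_rel = (3, -6),  |v_rel|² = 45
v_rel×d = (3)·(1) − (-6)·(-11) = -63
since m = R²·45 − (-63)²:  R² = (3969 + 1476) / 45 = 121
R = √121 = 11  ⇒  r_B = 11 − 6 = 5

rB=5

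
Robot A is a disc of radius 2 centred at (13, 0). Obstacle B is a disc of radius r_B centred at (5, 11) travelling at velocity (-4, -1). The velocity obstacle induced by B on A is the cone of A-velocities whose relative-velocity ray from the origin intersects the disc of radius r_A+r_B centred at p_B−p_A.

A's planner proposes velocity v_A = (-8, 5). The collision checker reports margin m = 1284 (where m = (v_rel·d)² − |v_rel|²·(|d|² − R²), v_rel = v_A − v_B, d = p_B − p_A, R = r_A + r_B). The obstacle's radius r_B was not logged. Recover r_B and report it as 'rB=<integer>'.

m = 1284
d = (-8, 11);  v_rel = (-4, 6),  |v_rel|² = 52
v_rel×d = (-4)·(11) − (6)·(-8) = 4
since m = R²·52 − 4²:  R² = (16 + 1284) / 52 = 25
R = √25 = 5  ⇒  r_B = 5 − 2 = 3

rB=3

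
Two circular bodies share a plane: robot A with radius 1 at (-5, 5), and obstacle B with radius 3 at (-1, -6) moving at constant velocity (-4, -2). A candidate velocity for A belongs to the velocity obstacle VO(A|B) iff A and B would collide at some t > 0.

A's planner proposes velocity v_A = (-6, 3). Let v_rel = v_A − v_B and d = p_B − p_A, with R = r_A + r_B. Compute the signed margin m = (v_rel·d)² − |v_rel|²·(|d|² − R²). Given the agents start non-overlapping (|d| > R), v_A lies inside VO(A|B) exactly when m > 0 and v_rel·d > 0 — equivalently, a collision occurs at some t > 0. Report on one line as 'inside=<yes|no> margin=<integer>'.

d = (4, -11),  |d|² = 137;  R = 1+3 = 4,  c = 137−4² = 121
v_rel = (-2, 5),  |v_rel|² = 29;  v_rel·d = (-2)·(4) + (5)·(-11) = -63
29·t² + 126·t + 121 = 0  ⇒  m = (-63)² − 29·121 = 460
m = 460 > 0,  v_rel·d = -63 < 0  ⇒  outside

inside=no margin=460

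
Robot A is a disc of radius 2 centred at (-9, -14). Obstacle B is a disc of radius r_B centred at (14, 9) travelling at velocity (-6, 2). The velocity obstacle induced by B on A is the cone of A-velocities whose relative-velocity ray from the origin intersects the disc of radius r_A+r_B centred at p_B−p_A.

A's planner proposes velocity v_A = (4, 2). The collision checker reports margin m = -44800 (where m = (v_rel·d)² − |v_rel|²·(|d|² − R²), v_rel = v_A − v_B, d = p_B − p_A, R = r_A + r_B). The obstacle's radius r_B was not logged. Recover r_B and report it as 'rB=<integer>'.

m = -44800
d = (23, 23);  v_rel = (10, 0),  |v_rel|² = 100
v_rel×d = (10)·(23) − (0)·(23) = 230
since m = R²·100 − 230²:  R² = (52900 + -44800) / 100 = 81
R = √81 = 9  ⇒  r_B = 9 − 2 = 7

rB=7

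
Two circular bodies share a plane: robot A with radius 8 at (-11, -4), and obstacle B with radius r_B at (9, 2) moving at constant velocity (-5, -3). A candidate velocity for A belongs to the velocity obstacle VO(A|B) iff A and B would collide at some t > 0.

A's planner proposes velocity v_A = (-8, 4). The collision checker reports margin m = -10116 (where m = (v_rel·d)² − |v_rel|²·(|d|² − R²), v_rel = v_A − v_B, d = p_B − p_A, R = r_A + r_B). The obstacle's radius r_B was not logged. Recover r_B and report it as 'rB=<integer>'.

m = -10116
d = (20, 6);  v_rel = (-3, 7),  |v_rel|² = 58
v_rel×d = (-3)·(6) − (7)·(20) = -158
since m = R²·58 − (-158)²:  R² = (24964 + -10116) / 58 = 256
R = √256 = 16  ⇒  r_B = 16 − 8 = 8

rB=8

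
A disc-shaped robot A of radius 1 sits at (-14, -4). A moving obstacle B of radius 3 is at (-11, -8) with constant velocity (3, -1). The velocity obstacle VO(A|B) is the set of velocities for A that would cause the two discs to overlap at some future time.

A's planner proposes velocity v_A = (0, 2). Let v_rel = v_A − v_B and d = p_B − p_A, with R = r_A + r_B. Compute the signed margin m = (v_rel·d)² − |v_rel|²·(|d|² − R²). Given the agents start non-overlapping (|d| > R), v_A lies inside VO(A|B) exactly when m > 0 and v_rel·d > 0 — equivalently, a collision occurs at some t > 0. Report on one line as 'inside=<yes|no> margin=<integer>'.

d = (3, -4),  |d|² = 25;  R = 1+3 = 4,  c = 25−4² = 9
v_rel = (-3, 3),  |v_rel|² = 18;  v_rel·d = (-3)·(3) + (3)·(-4) = -21
18·t² + 42·t + 9 = 0  ⇒  m = (-21)² − 18·9 = 279
m = 279 > 0,  v_rel·d = -21 < 0  ⇒  outside

inside=no margin=279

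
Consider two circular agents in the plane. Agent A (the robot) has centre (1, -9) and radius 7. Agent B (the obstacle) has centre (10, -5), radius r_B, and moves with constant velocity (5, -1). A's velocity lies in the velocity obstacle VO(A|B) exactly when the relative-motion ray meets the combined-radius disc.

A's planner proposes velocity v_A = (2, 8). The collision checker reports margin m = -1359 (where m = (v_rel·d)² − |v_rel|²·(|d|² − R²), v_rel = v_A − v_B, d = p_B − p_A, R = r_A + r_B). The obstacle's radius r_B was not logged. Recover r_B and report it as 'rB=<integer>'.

m = -1359
d = (9, 4);  v_rel = (-3, 9),  |v_rel|² = 90
v_rel×d = (-3)·(4) − (9)·(9) = -93
since m = R²·90 − (-93)²:  R² = (8649 + -1359) / 90 = 81
R = √81 = 9  ⇒  r_B = 9 − 7 = 2

rB=2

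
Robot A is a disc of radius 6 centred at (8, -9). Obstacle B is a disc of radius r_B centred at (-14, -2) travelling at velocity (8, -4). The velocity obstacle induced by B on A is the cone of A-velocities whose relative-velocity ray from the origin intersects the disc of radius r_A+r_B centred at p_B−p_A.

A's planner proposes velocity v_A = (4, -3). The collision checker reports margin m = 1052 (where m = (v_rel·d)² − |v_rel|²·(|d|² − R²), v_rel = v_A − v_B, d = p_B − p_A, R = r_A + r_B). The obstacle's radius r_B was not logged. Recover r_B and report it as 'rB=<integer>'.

m = 1052
d = (-22, 7);  v_rel = (-4, 1),  |v_rel|² = 17
v_rel×d = (-4)·(7) − (1)·(-22) = -6
since m = R²·17 − (-6)²:  R² = (36 + 1052) / 17 = 64
R = √64 = 8  ⇒  r_B = 8 − 6 = 2

rB=2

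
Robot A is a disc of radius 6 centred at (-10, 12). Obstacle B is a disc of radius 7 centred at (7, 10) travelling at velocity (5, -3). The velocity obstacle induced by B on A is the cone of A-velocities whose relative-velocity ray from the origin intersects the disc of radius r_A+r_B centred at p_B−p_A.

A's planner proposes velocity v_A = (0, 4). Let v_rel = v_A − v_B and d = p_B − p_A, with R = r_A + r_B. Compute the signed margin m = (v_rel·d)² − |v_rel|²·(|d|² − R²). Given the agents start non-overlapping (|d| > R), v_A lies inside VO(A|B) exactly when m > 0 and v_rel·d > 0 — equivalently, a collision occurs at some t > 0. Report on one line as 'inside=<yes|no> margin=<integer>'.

d = (17, -2),  |d|² = 293;  R = 6+7 = 13,  c = 293−13² = 124
v_rel = (-5, 7),  |v_rel|² = 74;  v_rel·d = (-5)·(17) + (7)·(-2) = -99
74·t² + 198·t + 124 = 0  ⇒  m = (-99)² − 74·124 = 625
m = 625 > 0,  v_rel·d = -99 < 0  ⇒  outside

inside=no margin=625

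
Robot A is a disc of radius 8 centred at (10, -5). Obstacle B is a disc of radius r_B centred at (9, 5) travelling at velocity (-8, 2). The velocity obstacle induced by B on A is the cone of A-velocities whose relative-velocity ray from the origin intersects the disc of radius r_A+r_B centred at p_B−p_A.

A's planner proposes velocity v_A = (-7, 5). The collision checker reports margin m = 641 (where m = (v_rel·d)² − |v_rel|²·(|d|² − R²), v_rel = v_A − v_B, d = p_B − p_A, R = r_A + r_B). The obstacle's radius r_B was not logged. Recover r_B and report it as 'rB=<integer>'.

m = 641
d = (-1, 10);  v_rel = (1, 3),  |v_rel|² = 10
v_rel×d = (1)·(10) − (3)·(-1) = 13
since m = R²·10 − 13²:  R² = (169 + 641) / 10 = 81
R = √81 = 9  ⇒  r_B = 9 − 8 = 1

rB=1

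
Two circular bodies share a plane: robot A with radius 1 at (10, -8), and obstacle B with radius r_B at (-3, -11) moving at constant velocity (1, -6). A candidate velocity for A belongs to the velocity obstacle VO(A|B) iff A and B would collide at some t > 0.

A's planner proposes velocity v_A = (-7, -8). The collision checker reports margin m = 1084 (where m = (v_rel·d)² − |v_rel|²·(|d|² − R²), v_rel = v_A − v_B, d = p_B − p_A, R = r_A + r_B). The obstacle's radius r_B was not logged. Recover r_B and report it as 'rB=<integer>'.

m = 1084
d = (-13, -3);  v_rel = (-8, -2),  |v_rel|² = 68
v_rel×d = (-8)·(-3) − (-2)·(-13) = -2
since m = R²·68 − (-2)²:  R² = (4 + 1084) / 68 = 16
R = √16 = 4  ⇒  r_B = 4 − 1 = 3

rB=3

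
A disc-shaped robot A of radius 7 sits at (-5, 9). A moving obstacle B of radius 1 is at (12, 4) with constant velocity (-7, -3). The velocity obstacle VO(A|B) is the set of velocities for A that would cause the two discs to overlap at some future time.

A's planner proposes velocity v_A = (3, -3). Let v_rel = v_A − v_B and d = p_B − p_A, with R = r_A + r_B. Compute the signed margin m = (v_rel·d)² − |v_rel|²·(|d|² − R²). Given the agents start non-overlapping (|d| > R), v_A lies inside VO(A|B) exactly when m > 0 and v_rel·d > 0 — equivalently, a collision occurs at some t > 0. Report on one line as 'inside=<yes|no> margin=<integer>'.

d = (17, -5),  |d|² = 314;  R = 7+1 = 8,  c = 314−8² = 250
v_rel = (10, 0),  |v_rel|² = 100;  v_rel·d = (10)·(17) + (0)·(-5) = 170
100·t² − 340·t + 250 = 0  ⇒  m = 170² − 100·250 = 3900
m = 3900 > 0,  v_rel·d = 170 > 0  ⇒  inside

inside=yes margin=3900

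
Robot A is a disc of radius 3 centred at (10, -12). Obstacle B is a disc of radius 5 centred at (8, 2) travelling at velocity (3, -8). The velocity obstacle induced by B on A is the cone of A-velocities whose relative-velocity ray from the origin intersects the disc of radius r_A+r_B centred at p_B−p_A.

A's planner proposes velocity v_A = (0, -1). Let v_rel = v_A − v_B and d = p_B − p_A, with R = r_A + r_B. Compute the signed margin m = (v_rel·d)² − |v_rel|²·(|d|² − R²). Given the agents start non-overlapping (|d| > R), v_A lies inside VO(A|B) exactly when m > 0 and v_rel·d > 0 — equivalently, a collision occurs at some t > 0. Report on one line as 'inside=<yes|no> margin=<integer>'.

d = (-2, 14),  |d|² = 200;  R = 3+5 = 8,  c = 200−8² = 136
v_rel = (-3, 7),  |v_rel|² = 58;  v_rel·d = (-3)·(-2) + (7)·(14) = 104
58·t² − 208·t + 136 = 0  ⇒  m = 104² − 58·136 = 2928
m = 2928 > 0,  v_rel·d = 104 > 0  ⇒  inside

inside=yes margin=2928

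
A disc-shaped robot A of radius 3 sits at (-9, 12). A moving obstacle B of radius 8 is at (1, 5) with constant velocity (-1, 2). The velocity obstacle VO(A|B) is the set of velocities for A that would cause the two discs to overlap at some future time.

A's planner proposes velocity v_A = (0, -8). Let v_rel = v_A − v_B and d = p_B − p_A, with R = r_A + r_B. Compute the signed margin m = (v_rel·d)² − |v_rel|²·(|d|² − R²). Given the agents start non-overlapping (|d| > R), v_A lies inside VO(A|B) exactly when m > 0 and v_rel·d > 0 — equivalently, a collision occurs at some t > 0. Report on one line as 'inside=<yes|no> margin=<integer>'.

d = (10, -7),  |d|² = 149;  R = 3+8 = 11,  c = 149−11² = 28
v_rel = (1, -10),  |v_rel|² = 101;  v_rel·d = (1)·(10) + (-10)·(-7) = 80
101·t² − 160·t + 28 = 0  ⇒  m = 80² − 101·28 = 3572
m = 3572 > 0,  v_rel·d = 80 > 0  ⇒  inside

inside=yes margin=3572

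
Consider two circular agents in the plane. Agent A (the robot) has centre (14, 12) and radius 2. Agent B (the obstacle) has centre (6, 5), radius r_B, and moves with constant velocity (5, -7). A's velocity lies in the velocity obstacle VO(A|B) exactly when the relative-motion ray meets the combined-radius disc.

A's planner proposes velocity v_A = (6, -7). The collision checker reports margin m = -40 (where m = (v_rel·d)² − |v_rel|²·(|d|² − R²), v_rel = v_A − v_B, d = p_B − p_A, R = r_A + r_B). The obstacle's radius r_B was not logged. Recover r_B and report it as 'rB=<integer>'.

m = -40
d = (-8, -7);  v_rel = (1, 0),  |v_rel|² = 1
v_rel×d = (1)·(-7) − (0)·(-8) = -7
since m = R²·1 − (-7)²:  R² = (49 + -40) / 1 = 9
R = √9 = 3  ⇒  r_B = 3 − 2 = 1

rB=1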